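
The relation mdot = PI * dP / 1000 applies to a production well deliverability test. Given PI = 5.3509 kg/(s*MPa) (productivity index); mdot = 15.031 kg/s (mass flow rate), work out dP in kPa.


dP = mdot * 1000 / PI
dP = 15.031 * 1000 / 5.3509
dP = 2809.1 kPa


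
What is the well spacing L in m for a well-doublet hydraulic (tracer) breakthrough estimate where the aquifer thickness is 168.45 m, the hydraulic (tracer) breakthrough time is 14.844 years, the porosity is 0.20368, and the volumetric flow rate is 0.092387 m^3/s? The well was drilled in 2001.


L = sqrt(t_bt*365.25*86400*3*Qv / (pi*hr*phi))
L = sqrt(14.844*365.25*86400*3*0.092387 / (pi*168.45*0.20368))
L = 1097.5 m


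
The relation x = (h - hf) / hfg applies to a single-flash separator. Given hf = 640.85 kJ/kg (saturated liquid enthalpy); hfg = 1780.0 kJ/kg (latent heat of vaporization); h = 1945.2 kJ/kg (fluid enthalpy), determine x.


x = (h - hf) / hfg
x = (1945.2 - 640.85) / 1780.0
x = 0.73278


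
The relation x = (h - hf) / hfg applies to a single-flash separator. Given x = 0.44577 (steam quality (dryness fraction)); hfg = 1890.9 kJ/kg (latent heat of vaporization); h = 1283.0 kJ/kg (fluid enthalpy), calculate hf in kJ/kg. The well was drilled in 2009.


hf = h - x * hfg
hf = 1283.0 - 0.44577 * 1890.9
hf = 440.09 kJ/kg


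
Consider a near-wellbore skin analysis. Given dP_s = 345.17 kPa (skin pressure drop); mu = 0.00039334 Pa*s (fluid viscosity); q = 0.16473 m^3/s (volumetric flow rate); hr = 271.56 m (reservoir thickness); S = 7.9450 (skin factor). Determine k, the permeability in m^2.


k = S*q*mu / (2*pi*dP_s*1000*hr)
k = 7.9450*0.16473*0.00039334 / (2*pi*345.17*1000*271.56)
k = 8.7409e-13 m^2


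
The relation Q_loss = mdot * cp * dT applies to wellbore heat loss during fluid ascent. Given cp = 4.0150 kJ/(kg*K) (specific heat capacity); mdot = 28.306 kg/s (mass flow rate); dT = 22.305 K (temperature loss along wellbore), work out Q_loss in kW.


Q_loss = mdot * cp * dT
Q_loss = 28.306 * 4.0150 * 22.305
Q_loss = 2534.9 kW


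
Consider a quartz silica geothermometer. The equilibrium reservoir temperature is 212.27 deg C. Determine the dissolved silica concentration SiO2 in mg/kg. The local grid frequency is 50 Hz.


SiO2 = 10^(5.19 - 1309/(T_eq + 273.15))
SiO2 = 10^(5.19 - 1309/(212.27 + 273.15))
SiO2 = 311.43 mg/kg


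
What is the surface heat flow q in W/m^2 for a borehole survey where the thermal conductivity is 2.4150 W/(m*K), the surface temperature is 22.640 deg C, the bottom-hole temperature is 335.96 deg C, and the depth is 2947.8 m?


Step 1: grad = (T_d - T_surf)/d * 1000 = (335.96 - 22.64)/2947.8 * 1000 = 106.2894 deg C/km
Step 2: q = k * grad / 1000 = 2.415 * 106.2894 / 1000 = 0.25669 W/m^2
q = 0.25669 W/m^2


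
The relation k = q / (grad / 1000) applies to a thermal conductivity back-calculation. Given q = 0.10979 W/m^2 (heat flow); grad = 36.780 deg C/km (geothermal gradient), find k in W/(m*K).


k = q / (grad / 1000)
k = 0.10979 / (36.780 / 1000)
k = 2.9850 W/(m*K)


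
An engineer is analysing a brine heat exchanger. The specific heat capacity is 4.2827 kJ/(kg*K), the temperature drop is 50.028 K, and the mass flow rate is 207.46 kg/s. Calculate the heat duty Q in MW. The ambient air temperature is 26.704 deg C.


Q = mdot * cp * dT / 1000
Q = 207.46 * 4.2827 * 50.028 / 1000
Q = 44.449 MW


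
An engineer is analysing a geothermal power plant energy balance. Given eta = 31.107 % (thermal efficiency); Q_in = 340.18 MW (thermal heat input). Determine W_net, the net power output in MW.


W_net = eta / 100 * Q_in
W_net = 31.107 / 100 * 340.18
W_net = 105.82 MW


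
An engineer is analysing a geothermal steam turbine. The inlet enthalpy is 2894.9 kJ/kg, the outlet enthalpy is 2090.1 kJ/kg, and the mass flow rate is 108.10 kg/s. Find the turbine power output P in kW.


P = mdot * (h_in - h_out) / 1000
P = 108.10 * (2894.9 - 2090.1) / 1000
P = 86.99888 MW
Convert: 86.99888 MW * 1000.0 = 86999 kW
P = 86999 kW


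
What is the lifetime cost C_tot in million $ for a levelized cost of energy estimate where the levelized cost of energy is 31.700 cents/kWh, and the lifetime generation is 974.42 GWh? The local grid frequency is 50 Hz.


C_tot = LCOE / 100 * E_tot
C_tot = 31.700 / 100 * 974.42
C_tot = 308.89 million $


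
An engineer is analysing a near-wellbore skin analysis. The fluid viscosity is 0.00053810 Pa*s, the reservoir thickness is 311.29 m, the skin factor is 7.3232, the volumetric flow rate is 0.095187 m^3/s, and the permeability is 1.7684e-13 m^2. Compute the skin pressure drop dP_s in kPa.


dP_s = S * q * mu / (2*pi*k*hr) / 1000
dP_s = 7.3232 * 0.095187 * 0.00053810 / (2*pi*1.7684e-13*311.29) / 1000
dP_s = 1084.5 kPa


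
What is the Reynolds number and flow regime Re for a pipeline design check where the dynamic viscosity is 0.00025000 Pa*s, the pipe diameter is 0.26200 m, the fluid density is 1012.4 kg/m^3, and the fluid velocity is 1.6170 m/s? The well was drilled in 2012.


Step 1: Re = rho*vel*D/mu = 1012.4*1.617*0.262/0.00025 = 1.7156e+06
Step 2: Re = 1.7156e+06 > 4000, so flow is turbulent.
Re = 1.7156e+06 (turbulent)


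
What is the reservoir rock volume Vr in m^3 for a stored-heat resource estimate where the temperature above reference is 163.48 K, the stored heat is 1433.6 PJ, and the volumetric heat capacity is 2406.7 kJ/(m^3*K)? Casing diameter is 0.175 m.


Vr = Q_s * 1e12 / (rhoc * dT)
Vr = 1433.6 * 1e12 / (2406.7 * 163.48)
Vr = 3.6437e+09 m^3


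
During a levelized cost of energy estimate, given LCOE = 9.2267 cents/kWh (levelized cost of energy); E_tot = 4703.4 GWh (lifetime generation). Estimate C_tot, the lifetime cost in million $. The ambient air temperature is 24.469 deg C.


C_tot = LCOE / 100 * E_tot
C_tot = 9.2267 / 100 * 4703.4
C_tot = 433.97 million $


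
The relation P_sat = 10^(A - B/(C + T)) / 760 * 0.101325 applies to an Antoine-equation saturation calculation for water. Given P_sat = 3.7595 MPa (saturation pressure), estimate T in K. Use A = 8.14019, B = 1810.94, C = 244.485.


T = B / (A - log10(P_sat * 760 / 0.101325)) - C
T = 1810.94 / (8.14019 - log10(3.7595 * 760 / 0.101325)) - 244.485
T = 246.2896 deg C
Convert to K: 246.2896 + 273.15 = 519.44 K
T = 519.44 K


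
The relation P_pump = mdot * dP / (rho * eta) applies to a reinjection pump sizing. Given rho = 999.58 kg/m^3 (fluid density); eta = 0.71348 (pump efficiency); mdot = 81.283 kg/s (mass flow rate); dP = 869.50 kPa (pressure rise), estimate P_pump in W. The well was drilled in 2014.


P_pump = mdot * dP / (rho * eta)
P_pump = 81.283 * 869.50 / (999.58 * 0.71348)
P_pump = 99.09915 kW
Convert: 99.09915 kW * 1000.0 = 99099 W
P_pump = 99099 W


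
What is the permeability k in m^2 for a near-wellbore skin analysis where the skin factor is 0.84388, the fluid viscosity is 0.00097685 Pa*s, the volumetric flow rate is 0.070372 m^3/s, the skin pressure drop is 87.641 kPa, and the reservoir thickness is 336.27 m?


k = S*q*mu / (2*pi*dP_s*1000*hr)
k = 0.84388*0.070372*0.00097685 / (2*pi*87.641*1000*336.27)
k = 3.1328e-13 m^2


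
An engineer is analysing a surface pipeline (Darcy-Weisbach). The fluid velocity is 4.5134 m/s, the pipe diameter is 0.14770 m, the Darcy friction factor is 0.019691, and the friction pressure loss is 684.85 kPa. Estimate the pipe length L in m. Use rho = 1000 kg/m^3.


L = dP*1000*D / (f*rho*vel^2/2)
L = 684.85*1000*0.14770 / (0.019691*1000*4.5134^2/2)
L = 504.35 m


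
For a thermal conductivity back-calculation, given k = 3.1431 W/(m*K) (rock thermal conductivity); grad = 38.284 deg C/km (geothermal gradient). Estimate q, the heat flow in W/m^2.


q = k * grad / 1000
q = 3.1431 * 38.284 / 1000
q = 0.12033 W/m^2


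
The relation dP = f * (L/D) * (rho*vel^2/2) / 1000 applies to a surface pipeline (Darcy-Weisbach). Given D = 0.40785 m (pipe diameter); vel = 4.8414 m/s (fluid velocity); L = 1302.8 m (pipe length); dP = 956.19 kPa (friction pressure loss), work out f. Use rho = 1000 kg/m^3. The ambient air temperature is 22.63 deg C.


f = dP*1000 / ((L/D)*(rho*vel^2/2))
f = 956.19*1000 / ((1302.8/0.40785)*(1000*4.8414^2/2))
f = 0.025542


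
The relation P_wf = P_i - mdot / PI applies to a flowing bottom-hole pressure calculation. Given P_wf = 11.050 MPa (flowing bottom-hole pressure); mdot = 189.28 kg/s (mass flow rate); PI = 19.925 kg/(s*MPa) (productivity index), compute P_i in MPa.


P_i = P_wf + mdot / PI
P_i = 11.050 + 189.28 / 19.925
P_i = 20.550 MPa


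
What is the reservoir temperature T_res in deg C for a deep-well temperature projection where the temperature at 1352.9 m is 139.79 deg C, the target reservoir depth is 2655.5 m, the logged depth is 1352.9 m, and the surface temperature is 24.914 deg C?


Step 1: grad = (T_d1 - T_surf)/d1 * 1000 = (139.79 - 24.914)/1352.9 * 1000 = 84.91093 deg C/km
Step 2: T_res = T_surf + grad*d2/1000 = 24.914 + 84.91093*2655.5/1000 = 250.39 deg C
T_res = 250.39 deg C


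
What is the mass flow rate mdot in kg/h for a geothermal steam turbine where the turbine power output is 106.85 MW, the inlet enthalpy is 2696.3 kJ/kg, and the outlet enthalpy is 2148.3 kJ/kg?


mdot = P * 1000 / (h_in - h_out)
mdot = 106.85 * 1000 / (2696.3 - 2148.3)
mdot = 194.9818 kg/s
Convert: 194.9818 kg/s * 3600.0 = 7.0193e+05 kg/h
mdot = 7.0193e+05 kg/h


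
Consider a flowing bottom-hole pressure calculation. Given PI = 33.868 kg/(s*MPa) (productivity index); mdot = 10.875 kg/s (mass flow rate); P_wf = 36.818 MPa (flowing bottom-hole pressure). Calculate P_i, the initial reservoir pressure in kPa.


P_i = P_wf + mdot / PI
P_i = 36.818 + 10.875 / 33.868
P_i = 37.13910 MPa
Convert: 37.13910 MPa * 1000.0 = 37139 kPa
P_i = 37139 kPa


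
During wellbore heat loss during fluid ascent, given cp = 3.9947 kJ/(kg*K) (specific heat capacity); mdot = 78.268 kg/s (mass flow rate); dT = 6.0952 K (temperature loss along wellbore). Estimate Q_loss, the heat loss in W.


Q_loss = mdot * cp * dT
Q_loss = 78.268 * 3.9947 * 6.0952
Q_loss = 1905.708 kW
Convert: 1905.708 kW * 1000.0 = 1.9057e+06 W
Q_loss = 1.9057e+06 W


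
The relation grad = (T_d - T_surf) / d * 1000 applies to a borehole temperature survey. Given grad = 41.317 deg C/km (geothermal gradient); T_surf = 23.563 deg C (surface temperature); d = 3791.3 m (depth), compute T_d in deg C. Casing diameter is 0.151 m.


T_d = T_surf + grad * d / 1000
T_d = 23.563 + 41.317 * 3791.3 / 1000
T_d = 180.21 deg C


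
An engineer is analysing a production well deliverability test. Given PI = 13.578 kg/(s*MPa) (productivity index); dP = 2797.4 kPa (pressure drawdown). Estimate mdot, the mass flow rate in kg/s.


mdot = PI * dP / 1000
mdot = 13.578 * 2797.4 / 1000
mdot = 37.983 kg/s


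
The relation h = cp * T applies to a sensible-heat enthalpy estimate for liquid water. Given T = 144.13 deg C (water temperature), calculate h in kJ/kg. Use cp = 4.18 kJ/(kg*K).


h = cp * T
h = 4.18 * 144.13
h = 602.46 kJ/kg


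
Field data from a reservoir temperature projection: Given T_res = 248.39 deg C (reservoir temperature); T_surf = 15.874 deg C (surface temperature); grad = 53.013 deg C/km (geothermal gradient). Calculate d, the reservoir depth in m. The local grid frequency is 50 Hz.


d = (T_res - T_surf) / grad * 1000
d = (248.39 - 15.874) / 53.013 * 1000
d = 4386.0 m


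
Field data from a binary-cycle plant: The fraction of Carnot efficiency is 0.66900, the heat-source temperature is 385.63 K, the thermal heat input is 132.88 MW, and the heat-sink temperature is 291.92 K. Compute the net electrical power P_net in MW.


Step 1: eta = (1 - Tc/Th)*f = (1 - 291.92/385.63)*0.669 = 0.1625703
Step 2: P_net = eta * Q_in = 0.1625703 * 132.88 = 21.602 MW
P_net = 21.602 MW


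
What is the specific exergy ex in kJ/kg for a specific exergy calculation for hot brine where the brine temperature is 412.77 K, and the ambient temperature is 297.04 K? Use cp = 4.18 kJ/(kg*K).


ex = cp * ((T_b - T_0) - T_0 * ln(T_b/T_0))
ex = 4.18 * ((412.77 - 297.04) - 297.04 * ln(412.77/297.04))
ex = 75.227 kJ/kg


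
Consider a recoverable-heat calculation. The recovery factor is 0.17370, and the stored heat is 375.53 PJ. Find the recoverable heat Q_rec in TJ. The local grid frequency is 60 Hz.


Q_rec = Q_s * RF
Q_rec = 375.53 * 0.17370
Q_rec = 65.22956 PJ
Convert: 65.22956 PJ * 1000.0 = 65230 TJ
Q_rec = 65230 TJ


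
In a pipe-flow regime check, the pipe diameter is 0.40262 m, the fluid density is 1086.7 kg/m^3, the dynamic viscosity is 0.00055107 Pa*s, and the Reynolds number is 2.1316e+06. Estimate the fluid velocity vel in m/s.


vel = Re * mu / (rho * D)
vel = 2.1316e+06 * 0.00055107 / (1086.7 * 0.40262)
vel = 2.6848 m/s


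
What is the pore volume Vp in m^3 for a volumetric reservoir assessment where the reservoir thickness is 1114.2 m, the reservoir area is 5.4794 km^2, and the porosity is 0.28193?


Vp = A * 1e6 * hr * phi
Vp = 5.4794 * 1e6 * 1114.2 * 0.28193
Vp = 1.7212e+09 m^3


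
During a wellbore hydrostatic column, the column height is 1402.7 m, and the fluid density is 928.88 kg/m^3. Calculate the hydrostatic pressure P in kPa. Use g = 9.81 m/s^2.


P = rho * g * h / 1e6
P = 928.88 * 9.81 * 1402.7 / 1e6
P = 12.78184 MPa
Convert: 12.78184 MPa * 1000.0 = 12782 kPa
P = 12782 kPa


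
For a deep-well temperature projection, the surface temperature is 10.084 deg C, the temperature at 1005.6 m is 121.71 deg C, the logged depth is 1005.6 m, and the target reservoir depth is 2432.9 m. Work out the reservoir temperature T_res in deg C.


Step 1: grad = (T_d1 - T_surf)/d1 * 1000 = (121.71 - 10.084)/1005.6 * 1000 = 111.0044 deg C/km
Step 2: T_res = T_surf + grad*d2/1000 = 10.084 + 111.0044*2432.9/1000 = 280.15 deg C
T_res = 280.15 deg C


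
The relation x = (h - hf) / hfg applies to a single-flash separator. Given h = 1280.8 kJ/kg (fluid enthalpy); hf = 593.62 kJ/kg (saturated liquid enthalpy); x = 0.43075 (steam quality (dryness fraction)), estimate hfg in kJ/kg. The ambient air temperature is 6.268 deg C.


hfg = (h - hf) / x
hfg = (1280.8 - 593.62) / 0.43075
hfg = 1595.3 kJ/kg


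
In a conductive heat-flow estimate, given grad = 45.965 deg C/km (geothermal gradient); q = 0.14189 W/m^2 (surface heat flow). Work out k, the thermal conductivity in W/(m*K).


k = q * 1000 / grad
k = 0.14189 * 1000 / 45.965
k = 3.0869 W/(m*K)


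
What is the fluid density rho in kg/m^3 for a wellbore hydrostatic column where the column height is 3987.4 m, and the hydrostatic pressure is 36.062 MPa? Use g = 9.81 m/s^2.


rho = P * 1e6 / (g * h)
rho = 36.062 * 1e6 / (9.81 * 3987.4)
rho = 921.92 kg/m^3


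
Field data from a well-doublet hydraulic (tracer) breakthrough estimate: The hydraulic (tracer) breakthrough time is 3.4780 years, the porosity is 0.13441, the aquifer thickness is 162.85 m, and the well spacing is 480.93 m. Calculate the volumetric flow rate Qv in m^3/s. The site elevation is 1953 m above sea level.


Qv = pi*hr*phi*L^2 / (3*t_bt*365.25*86400)
Qv = pi*162.85*0.13441*480.93^2 / (3*3.4780*365.25*86400)
Qv = 0.048303 m^3/s


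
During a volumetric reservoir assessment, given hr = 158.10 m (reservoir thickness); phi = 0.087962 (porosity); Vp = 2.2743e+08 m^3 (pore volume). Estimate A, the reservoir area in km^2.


A = Vp / (1e6 * hr * phi)
A = 2.2743e+08 / (1e6 * 158.10 * 0.087962)
A = 16.354 km^2


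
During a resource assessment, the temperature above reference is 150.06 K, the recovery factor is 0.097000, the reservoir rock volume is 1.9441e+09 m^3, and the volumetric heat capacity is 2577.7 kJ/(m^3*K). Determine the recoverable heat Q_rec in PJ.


Step 1: Q_s = Vr*rhoc*dT/1e12 = 1.9441e+09*2577.7*150.06/1e12 = 751.9967 PJ
Step 2: Q_rec = Q_s * RF = 751.9967 * 0.097 = 72.944 PJ
Q_rec = 72.944 PJ


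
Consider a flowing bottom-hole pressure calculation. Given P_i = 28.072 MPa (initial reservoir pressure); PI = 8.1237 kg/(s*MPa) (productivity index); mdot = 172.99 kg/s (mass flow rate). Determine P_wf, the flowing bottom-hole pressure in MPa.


P_wf = P_i - mdot / PI
P_wf = 28.072 - 172.99 / 8.1237
P_wf = 6.7775 MPa


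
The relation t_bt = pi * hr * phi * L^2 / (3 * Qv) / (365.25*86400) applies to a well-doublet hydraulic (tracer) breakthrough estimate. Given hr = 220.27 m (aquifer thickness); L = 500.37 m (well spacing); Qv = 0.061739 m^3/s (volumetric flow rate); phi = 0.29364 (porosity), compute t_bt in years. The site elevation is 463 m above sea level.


t_bt = pi * hr * phi * L^2 / (3 * Qv) / (365.25*86400)
t_bt = pi * 220.27 * 0.29364 * 500.37^2 / (3 * 0.061739) / (365.25*86400)
t_bt = 8.7040 years


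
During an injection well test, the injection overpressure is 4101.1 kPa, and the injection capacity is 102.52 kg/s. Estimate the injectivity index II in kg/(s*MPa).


II = mdot * 1000 / dP
II = 102.52 * 1000 / 4101.1
II = 24.998 kg/(s*MPa)


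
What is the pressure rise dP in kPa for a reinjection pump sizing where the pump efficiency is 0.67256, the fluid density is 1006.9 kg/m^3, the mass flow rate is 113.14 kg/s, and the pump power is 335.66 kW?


dP = P_pump * rho * eta / mdot
dP = 335.66 * 1006.9 * 0.67256 / 113.14
dP = 2009.1 kPa


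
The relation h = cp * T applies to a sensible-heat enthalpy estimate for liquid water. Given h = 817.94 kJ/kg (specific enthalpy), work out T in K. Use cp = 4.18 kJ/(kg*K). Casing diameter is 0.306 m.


T = h / cp
T = 817.94 / 4.18
T = 195.6794 deg C
Convert to K: 195.6794 + 273.15 = 468.83 K
T = 468.83 K


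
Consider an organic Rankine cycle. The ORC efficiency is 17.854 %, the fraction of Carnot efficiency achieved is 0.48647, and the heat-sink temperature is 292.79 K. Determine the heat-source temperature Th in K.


Th = Tc / (1 - (eta_orc/100)/f)
Th = 292.79 / (1 - (17.854/100)/0.48647)
Th = 462.55 K


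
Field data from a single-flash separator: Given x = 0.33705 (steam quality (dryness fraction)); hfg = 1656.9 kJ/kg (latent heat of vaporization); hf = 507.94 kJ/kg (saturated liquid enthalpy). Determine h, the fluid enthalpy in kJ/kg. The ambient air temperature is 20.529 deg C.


h = hf + x * hfg
h = 507.94 + 0.33705 * 1656.9
h = 1066.4 kJ/kg


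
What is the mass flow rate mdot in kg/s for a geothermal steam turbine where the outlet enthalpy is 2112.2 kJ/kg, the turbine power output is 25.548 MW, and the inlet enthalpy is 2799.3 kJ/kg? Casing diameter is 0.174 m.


mdot = P * 1000 / (h_in - h_out)
mdot = 25.548 * 1000 / (2799.3 - 2112.2)
mdot = 37.182 kg/s


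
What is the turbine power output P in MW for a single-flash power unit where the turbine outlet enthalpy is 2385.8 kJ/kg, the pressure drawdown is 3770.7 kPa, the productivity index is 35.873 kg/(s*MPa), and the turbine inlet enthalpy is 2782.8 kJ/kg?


Step 1: mdot = PI * dP / 1000 = 35.873 * 3770.7 / 1000 = 135.2663 kg/s
Step 2: P = mdot*(h_in - h_out)/1000 = 135.2663*(2782.8 - 2385.8)/1000 = 53.701 MW
P = 53.701 MW


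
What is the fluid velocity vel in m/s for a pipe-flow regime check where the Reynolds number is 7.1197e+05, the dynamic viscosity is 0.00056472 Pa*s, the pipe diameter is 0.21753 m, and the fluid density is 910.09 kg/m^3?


vel = Re * mu / (rho * D)
vel = 7.1197e+05 * 0.00056472 / (910.09 * 0.21753)
vel = 2.0309 m/s


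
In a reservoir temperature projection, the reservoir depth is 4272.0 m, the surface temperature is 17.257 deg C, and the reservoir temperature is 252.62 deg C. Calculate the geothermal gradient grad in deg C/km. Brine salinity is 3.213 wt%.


grad = (T_res - T_surf) / d * 1000
grad = (252.62 - 17.257) / 4272.0 * 1000
grad = 55.094 deg C/km


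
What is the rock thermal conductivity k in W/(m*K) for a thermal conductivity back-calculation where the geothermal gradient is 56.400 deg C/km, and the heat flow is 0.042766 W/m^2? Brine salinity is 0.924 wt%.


k = q / (grad / 1000)
k = 0.042766 / (56.400 / 1000)
k = 0.75826 W/(m*K)


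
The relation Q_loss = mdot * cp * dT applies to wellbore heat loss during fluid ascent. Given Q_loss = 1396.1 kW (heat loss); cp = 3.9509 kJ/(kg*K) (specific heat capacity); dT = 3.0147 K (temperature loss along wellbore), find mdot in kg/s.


mdot = Q_loss / (cp * dT)
mdot = 1396.1 / (3.9509 * 3.0147)
mdot = 117.21 kg/s


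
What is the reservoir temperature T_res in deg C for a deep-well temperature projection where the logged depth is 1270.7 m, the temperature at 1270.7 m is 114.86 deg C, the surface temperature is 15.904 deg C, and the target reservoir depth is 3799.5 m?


Step 1: grad = (T_d1 - T_surf)/d1 * 1000 = (114.86 - 15.904)/1270.7 * 1000 = 77.87519 deg C/km
Step 2: T_res = T_surf + grad*d2/1000 = 15.904 + 77.87519*3799.5/1000 = 311.79 deg C
T_res = 311.79 deg C


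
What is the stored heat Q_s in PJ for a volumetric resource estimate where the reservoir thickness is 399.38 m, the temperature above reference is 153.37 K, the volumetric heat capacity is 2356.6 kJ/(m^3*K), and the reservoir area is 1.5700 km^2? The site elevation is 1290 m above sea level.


Step 1: Vr = A*1e6*hr = 1.57*1e6*399.38 = 6.270266e+08 m^3
Step 2: Q_s = Vr*rhoc*dT/1e12 = 6.270266e+08*2356.6*153.37/1e12 = 226.63 PJ
Q_s = 226.63 PJ


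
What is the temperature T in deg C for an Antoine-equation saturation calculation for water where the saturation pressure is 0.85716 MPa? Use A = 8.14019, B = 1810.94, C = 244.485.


T = B / (A - log10(P_sat * 760 / 0.101325)) - C
T = 1810.94 / (8.14019 - log10(0.85716 * 760 / 0.101325)) - 244.485
T = 173.55 deg C


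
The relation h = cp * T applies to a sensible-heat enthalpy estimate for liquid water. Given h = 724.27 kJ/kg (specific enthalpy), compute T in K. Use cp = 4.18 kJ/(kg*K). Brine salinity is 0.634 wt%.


T = h / cp
T = 724.27 / 4.18
T = 173.2703 deg C
Convert to K: 173.2703 + 273.15 = 446.42 K
T = 446.42 K


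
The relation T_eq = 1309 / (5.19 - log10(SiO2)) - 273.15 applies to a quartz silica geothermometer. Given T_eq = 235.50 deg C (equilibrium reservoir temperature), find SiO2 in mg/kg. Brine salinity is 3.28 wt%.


SiO2 = 10^(5.19 - 1309/(T_eq + 273.15))
SiO2 = 10^(5.19 - 1309/(235.50 + 273.15))
SiO2 = 413.54 mg/kg


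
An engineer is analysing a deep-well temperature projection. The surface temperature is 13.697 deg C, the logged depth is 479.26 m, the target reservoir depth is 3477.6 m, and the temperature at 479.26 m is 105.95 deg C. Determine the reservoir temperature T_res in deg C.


Step 1: grad = (T_d1 - T_surf)/d1 * 1000 = (105.95 - 13.697)/479.26 * 1000 = 192.4905 deg C/km
Step 2: T_res = T_surf + grad*d2/1000 = 13.697 + 192.4905*3477.6/1000 = 683.10 deg C
T_res = 683.10 deg C


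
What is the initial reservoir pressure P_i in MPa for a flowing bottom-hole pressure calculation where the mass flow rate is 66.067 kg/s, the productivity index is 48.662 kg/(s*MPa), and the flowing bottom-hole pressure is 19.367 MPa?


P_i = P_wf + mdot / PI
P_i = 19.367 + 66.067 / 48.662
P_i = 20.725 MPa


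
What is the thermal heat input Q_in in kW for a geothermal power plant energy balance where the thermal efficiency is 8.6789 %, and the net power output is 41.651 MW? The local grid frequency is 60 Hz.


Q_in = W_net / (eta / 100)
Q_in = 41.651 / (8.6789 / 100)
Q_in = 479.9110 MW
Convert: 479.9110 MW * 1000.0 = 4.7991e+05 kW
Q_in = 4.7991e+05 kW


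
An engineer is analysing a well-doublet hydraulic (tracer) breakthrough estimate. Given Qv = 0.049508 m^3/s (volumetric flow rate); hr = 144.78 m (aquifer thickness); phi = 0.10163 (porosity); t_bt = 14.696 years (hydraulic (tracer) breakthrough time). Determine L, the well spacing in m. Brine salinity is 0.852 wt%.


L = sqrt(t_bt*365.25*86400*3*Qv / (pi*hr*phi))
L = sqrt(14.696*365.25*86400*3*0.049508 / (pi*144.78*0.10163))
L = 1220.7 m


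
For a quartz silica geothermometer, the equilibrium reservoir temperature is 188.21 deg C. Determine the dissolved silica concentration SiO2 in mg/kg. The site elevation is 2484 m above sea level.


SiO2 = 10^(5.19 - 1309/(T_eq + 273.15))
SiO2 = 10^(5.19 - 1309/(188.21 + 273.15))
SiO2 = 225.29 mg/kg


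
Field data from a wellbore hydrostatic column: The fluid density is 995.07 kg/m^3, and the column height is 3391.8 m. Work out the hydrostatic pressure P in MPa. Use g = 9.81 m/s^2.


P = rho * g * h / 1e6
P = 995.07 * 9.81 * 3391.8 / 1e6
P = 33.110 MPa


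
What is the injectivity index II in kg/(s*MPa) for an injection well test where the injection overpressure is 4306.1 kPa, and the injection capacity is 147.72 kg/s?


II = mdot * 1000 / dP
II = 147.72 * 1000 / 4306.1
II = 34.305 kg/(s*MPa)


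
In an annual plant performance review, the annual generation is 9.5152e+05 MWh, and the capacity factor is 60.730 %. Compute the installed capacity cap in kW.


cap = E_a / (CF/100 * 8760)
cap = 9.5152e+05 / (60.730/100 * 8760)
cap = 178.8589 MW
Convert: 178.8589 MW * 1000.0 = 1.7886e+05 kW
cap = 1.7886e+05 kW


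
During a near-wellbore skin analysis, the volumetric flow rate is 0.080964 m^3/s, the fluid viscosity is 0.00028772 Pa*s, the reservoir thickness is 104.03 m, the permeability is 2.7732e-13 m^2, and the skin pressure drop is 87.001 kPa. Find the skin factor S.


S = dP_s * 1000 * 2*pi*k*hr / (q*mu)
S = 87.001 * 1000 * 2*pi*2.7732e-13*104.03 / (0.080964*0.00028772)
S = 0.67699


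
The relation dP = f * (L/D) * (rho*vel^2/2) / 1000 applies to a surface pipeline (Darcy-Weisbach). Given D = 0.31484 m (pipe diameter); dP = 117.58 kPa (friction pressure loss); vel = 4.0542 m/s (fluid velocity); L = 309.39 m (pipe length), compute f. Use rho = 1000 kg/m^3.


f = dP*1000 / ((L/D)*(rho*vel^2/2))
f = 117.58*1000 / ((309.39/0.31484)*(1000*4.0542^2/2))
f = 0.014559


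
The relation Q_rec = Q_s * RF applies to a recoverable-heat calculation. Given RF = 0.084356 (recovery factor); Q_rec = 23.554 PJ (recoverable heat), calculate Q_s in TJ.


Q_s = Q_rec / RF
Q_s = 23.554 / 0.084356
Q_s = 279.2214 PJ
Convert: 279.2214 PJ * 1000.0 = 2.7922e+05 TJ
Q_s = 2.7922e+05 TJ


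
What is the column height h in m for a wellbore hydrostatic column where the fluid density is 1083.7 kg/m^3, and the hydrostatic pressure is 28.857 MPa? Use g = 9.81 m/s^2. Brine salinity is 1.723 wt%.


h = P * 1e6 / (g * rho)
h = 28.857 * 1e6 / (9.81 * 1083.7)
h = 2714.4 m


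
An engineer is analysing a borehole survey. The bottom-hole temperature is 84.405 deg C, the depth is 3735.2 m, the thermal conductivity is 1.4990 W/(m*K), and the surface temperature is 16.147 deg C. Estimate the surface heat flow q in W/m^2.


Step 1: grad = (T_d - T_surf)/d * 1000 = (84.405 - 16.147)/3735.2 * 1000 = 18.27426 deg C/km
Step 2: q = k * grad / 1000 = 1.499 * 18.27426 / 1000 = 0.027393 W/m^2
q = 0.027393 W/m^2


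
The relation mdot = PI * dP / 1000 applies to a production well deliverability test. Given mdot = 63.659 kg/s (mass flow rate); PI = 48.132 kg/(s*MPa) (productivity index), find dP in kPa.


dP = mdot * 1000 / PI
dP = 63.659 * 1000 / 48.132
dP = 1322.6 kPa


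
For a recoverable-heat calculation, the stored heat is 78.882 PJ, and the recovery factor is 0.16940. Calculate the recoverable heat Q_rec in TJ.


Q_rec = Q_s * RF
Q_rec = 78.882 * 0.16940
Q_rec = 13.36261 PJ
Convert: 13.36261 PJ * 1000.0 = 13363 TJ
Q_rec = 13363 TJ


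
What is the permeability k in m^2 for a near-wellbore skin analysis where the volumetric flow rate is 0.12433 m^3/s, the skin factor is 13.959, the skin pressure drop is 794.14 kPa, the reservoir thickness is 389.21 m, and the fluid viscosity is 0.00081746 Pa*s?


k = S*q*mu / (2*pi*dP_s*1000*hr)
k = 13.959*0.12433*0.00081746 / (2*pi*794.14*1000*389.21)
k = 7.3053e-13 m^2


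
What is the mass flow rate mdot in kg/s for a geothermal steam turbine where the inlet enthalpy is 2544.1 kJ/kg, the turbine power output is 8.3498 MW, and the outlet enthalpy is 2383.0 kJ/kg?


mdot = P * 1000 / (h_in - h_out)
mdot = 8.3498 * 1000 / (2544.1 - 2383.0)
mdot = 51.830 kg/s


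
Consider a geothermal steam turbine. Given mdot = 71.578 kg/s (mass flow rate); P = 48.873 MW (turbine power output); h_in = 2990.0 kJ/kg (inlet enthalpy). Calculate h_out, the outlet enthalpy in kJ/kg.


h_out = h_in - P * 1000 / mdot
h_out = 2990.0 - 48.873 * 1000 / 71.578
h_out = 2307.2 kJ/kg


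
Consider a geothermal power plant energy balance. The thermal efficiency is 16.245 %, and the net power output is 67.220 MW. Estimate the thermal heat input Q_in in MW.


Q_in = W_net / (eta / 100)
Q_in = 67.220 / (16.245 / 100)
Q_in = 413.79 MW


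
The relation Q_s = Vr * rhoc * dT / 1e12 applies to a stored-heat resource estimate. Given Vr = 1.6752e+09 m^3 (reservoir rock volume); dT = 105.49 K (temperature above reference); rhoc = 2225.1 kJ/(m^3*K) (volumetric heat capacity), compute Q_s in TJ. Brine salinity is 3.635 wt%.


Q_s = Vr * rhoc * dT / 1e12
Q_s = 1.6752e+09 * 2225.1 * 105.49 / 1e12
Q_s = 393.2127 PJ
Convert: 393.2127 PJ * 1000.0 = 3.9321e+05 TJ
Q_s = 3.9321e+05 TJ


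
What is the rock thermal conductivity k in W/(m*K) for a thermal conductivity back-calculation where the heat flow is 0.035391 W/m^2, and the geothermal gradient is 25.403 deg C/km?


k = q / (grad / 1000)
k = 0.035391 / (25.403 / 1000)
k = 1.3932 W/(m*K)


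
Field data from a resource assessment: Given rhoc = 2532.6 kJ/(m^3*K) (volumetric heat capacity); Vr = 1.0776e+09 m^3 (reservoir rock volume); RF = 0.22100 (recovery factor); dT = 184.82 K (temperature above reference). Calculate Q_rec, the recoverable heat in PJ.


Step 1: Q_s = Vr*rhoc*dT/1e12 = 1.0776e+09*2532.6*184.82/1e12 = 504.3978 PJ
Step 2: Q_rec = Q_s * RF = 504.3978 * 0.221 = 111.47 PJ
Q_rec = 111.47 PJ


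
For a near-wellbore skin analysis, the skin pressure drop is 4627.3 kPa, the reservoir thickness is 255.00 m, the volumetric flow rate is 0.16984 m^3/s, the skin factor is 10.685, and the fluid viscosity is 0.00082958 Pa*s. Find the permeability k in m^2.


k = S*q*mu / (2*pi*dP_s*1000*hr)
k = 10.685*0.16984*0.00082958 / (2*pi*4627.3*1000*255.00)
k = 2.0306e-13 m^2


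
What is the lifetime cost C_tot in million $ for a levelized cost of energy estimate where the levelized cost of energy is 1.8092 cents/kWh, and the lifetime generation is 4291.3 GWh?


C_tot = LCOE / 100 * E_tot
C_tot = 1.8092 / 100 * 4291.3
C_tot = 77.638 million $


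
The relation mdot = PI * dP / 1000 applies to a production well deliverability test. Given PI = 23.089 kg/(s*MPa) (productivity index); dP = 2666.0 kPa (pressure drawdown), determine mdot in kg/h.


mdot = PI * dP / 1000
mdot = 23.089 * 2666.0 / 1000
mdot = 61.55527 kg/s
Convert: 61.55527 kg/s * 3600.0 = 2.2160e+05 kg/h
mdot = 2.2160e+05 kg/h


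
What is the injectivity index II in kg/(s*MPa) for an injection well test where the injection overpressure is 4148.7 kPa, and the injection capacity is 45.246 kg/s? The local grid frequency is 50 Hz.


II = mdot * 1000 / dP
II = 45.246 * 1000 / 4148.7
II = 10.906 kg/(s*MPa)


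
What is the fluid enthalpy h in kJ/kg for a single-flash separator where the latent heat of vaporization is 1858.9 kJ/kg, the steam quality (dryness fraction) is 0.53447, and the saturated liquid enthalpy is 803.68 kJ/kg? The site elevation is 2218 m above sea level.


h = hf + x * hfg
h = 803.68 + 0.53447 * 1858.9
h = 1797.2 kJ/kg


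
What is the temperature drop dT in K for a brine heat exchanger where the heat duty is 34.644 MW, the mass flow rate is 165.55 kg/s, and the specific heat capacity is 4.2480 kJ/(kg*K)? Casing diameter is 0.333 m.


dT = Q * 1000 / (mdot * cp)
dT = 34.644 * 1000 / (165.55 * 4.2480)
dT = 49.262 K


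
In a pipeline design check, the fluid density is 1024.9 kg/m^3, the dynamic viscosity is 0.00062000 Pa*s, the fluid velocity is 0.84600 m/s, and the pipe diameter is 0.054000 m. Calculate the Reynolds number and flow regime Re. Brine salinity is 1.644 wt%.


Step 1: Re = rho*vel*D/mu = 1024.9*0.846*0.054/0.00062 = 75519
Step 2: Re = 75519 > 4000, so flow is turbulent.
Re = 75519 (turbulent)


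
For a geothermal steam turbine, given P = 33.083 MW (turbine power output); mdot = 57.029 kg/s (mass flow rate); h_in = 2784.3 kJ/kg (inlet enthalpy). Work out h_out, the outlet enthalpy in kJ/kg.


h_out = h_in - P * 1000 / mdot
h_out = 2784.3 - 33.083 * 1000 / 57.029
h_out = 2204.2 kJ/kg


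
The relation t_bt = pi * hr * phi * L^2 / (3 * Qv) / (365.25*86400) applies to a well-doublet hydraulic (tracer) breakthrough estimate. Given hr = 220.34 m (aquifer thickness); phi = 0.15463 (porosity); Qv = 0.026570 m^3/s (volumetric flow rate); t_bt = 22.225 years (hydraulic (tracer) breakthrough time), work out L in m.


L = sqrt(t_bt*365.25*86400*3*Qv / (pi*hr*phi))
L = sqrt(22.225*365.25*86400*3*0.026570 / (pi*220.34*0.15463))
L = 722.70 m


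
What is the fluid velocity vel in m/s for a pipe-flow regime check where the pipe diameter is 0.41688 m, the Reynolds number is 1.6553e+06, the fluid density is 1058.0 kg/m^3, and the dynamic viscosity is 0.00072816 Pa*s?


vel = Re * mu / (rho * D)
vel = 1.6553e+06 * 0.00072816 / (1058.0 * 0.41688)
vel = 2.7328 m/s


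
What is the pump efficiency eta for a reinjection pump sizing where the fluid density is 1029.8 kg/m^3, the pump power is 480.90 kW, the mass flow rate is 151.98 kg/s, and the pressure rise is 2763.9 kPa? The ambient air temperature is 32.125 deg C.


eta = mdot * dP / (rho * P_pump)
eta = 151.98 * 2763.9 / (1029.8 * 480.90)
eta = 0.84821


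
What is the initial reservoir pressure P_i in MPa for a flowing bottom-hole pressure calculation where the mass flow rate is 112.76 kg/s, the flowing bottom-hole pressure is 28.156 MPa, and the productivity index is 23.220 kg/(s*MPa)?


P_i = P_wf + mdot / PI
P_i = 28.156 + 112.76 / 23.220
P_i = 33.012 MPa


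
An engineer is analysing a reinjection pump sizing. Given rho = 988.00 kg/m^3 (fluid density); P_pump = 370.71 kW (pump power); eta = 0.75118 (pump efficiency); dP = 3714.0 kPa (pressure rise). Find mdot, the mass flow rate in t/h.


mdot = P_pump * rho * eta / dP
mdot = 370.71 * 988.00 * 0.75118 / 3714.0
mdot = 74.07870 kg/s
Convert: 74.07870 kg/s * 3.6 = 266.68 t/h
mdot = 266.68 t/h


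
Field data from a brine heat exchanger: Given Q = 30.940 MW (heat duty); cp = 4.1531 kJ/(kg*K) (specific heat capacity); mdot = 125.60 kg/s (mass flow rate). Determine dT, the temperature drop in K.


dT = Q * 1000 / (mdot * cp)
dT = 30.940 * 1000 / (125.60 * 4.1531)
dT = 59.314 K


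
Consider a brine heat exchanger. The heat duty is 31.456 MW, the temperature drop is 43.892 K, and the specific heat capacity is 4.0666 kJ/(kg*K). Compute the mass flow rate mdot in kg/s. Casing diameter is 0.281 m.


mdot = Q * 1000 / (cp * dT)
mdot = 31.456 * 1000 / (4.0666 * 43.892)
mdot = 176.23 kg/s


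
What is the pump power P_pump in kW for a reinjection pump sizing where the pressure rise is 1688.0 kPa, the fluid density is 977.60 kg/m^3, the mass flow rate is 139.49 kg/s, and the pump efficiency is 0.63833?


P_pump = mdot * dP / (rho * eta)
P_pump = 139.49 * 1688.0 / (977.60 * 0.63833)
P_pump = 377.32 kW


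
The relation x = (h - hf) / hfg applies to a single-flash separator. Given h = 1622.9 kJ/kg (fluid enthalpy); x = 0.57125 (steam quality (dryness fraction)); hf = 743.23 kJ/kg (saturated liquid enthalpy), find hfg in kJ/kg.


hfg = (h - hf) / x
hfg = (1622.9 - 743.23) / 0.57125
hfg = 1539.9 kJ/kg


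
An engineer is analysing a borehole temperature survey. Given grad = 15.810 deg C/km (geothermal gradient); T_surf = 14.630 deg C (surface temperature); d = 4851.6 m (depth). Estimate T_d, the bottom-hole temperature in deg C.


T_d = T_surf + grad * d / 1000
T_d = 14.630 + 15.810 * 4851.6 / 1000
T_d = 91.334 deg C


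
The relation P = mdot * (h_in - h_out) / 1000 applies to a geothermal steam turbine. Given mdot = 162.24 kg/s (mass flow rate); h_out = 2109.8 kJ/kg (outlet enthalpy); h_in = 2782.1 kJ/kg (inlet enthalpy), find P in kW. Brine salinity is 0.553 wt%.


P = mdot * (h_in - h_out) / 1000
P = 162.24 * (2782.1 - 2109.8) / 1000
P = 109.0740 MW
Convert: 109.0740 MW * 1000.0 = 1.0907e+05 kW
P = 1.0907e+05 kW


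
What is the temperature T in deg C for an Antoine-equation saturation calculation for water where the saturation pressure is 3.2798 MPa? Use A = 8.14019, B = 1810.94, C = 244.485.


T = B / (A - log10(P_sat * 760 / 0.101325)) - C
T = 1810.94 / (8.14019 - log10(3.2798 * 760 / 0.101325)) - 244.485
T = 238.53 deg C


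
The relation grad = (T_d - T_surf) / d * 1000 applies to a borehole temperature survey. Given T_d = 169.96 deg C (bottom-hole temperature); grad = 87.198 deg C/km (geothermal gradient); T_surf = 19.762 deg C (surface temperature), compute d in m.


d = (T_d - T_surf) / grad * 1000
d = (169.96 - 19.762) / 87.198 * 1000
d = 1722.5 m


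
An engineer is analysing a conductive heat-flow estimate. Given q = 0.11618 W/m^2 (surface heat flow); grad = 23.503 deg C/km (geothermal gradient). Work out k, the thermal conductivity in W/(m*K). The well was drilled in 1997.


k = q * 1000 / grad
k = 0.11618 * 1000 / 23.503
k = 4.9432 W/(m*K)


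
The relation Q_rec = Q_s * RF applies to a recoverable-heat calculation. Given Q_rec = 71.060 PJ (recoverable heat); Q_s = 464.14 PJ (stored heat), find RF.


RF = Q_rec / Q_s
RF = 71.060 / 464.14
RF = 0.15310


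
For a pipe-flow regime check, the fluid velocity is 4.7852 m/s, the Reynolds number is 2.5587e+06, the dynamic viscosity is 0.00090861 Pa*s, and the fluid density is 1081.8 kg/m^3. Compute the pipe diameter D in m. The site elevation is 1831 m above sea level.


D = Re * mu / (rho * vel)
D = 2.5587e+06 * 0.00090861 / (1081.8 * 4.7852)
D = 0.44911 m


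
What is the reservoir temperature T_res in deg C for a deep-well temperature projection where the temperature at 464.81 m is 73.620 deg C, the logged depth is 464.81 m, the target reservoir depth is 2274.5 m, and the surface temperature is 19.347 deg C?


Step 1: grad = (T_d1 - T_surf)/d1 * 1000 = (73.62 - 19.347)/464.81 * 1000 = 116.7638 deg C/km
Step 2: T_res = T_surf + grad*d2/1000 = 19.347 + 116.7638*2274.5/1000 = 284.93 deg C
T_res = 284.93 deg C


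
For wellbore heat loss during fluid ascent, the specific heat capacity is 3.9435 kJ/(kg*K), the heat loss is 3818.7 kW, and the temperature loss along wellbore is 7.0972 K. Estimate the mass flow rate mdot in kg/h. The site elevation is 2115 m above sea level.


mdot = Q_loss / (cp * dT)
mdot = 3818.7 / (3.9435 * 7.0972)
mdot = 136.4416 kg/s
Convert: 136.4416 kg/s * 3600.0 = 4.9119e+05 kg/h
mdot = 4.9119e+05 kg/h


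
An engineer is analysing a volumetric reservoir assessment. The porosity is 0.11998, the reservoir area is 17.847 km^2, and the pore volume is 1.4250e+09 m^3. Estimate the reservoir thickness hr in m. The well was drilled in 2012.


hr = Vp / (A * 1e6 * phi)
hr = 1.4250e+09 / (17.847 * 1e6 * 0.11998)
hr = 665.49 m


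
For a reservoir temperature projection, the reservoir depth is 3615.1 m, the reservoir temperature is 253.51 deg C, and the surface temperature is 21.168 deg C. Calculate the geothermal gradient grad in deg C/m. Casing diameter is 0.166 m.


grad = (T_res - T_surf) / d * 1000
grad = (253.51 - 21.168) / 3615.1 * 1000
grad = 64.26987 deg C/km
Convert: 64.26987 deg C/km * 0.001 = 0.064270 deg C/m
grad = 0.064270 deg C/m


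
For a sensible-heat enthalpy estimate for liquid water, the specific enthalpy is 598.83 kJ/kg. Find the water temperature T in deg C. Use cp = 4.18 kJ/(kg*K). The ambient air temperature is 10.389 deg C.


T = h / cp
T = 598.83 / 4.18
T = 143.26 deg C


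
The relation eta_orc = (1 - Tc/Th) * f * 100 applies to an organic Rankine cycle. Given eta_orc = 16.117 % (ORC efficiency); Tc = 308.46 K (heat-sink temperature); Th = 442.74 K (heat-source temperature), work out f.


f = (eta_orc/100) / (1 - Tc/Th)
f = (16.117/100) / (1 - 308.46/442.74)
f = 0.53140


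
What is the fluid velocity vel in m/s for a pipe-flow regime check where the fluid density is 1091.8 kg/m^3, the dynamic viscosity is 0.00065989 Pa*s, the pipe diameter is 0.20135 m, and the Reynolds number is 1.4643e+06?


vel = Re * mu / (rho * D)
vel = 1.4643e+06 * 0.00065989 / (1091.8 * 0.20135)
vel = 4.3955 m/s
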